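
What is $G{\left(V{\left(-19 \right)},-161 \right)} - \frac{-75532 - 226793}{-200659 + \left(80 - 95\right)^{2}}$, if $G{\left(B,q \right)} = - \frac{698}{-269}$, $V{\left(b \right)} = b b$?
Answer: $\frac{58577507}{53916746} \approx 1.0864$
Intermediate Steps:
$V{\left(b \right)} = b^{2}$
$G{\left(B,q \right)} = \frac{698}{269}$ ($G{\left(B,q \right)} = \left(-698\right) \left(- \frac{1}{269}\right) = \frac{698}{269}$)
$G{\left(V{\left(-19 \right)},-161 \right)} - \frac{-75532 - 226793}{-200659 + \left(80 - 95\right)^{2}} = \frac{698}{269} - \frac{-75532 - 226793}{-200659 + \left(80 - 95\right)^{2}} = \frac{698}{269} - - \frac{302325}{-200659 + \left(-15\right)^{2}} = \frac{698}{269} - - \frac{302325}{-200659 + 225} = \frac{698}{269} - - \frac{302325}{-200434} = \frac{698}{269} - \left(-302325\right) \left(- \frac{1}{200434}\right) = \frac{698}{269} - \frac{302325}{200434} = \frac{58577507}{53916746}$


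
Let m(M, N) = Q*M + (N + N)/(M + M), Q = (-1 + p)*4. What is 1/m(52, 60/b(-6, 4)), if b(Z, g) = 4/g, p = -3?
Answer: -13/10801 ≈ -0.0012036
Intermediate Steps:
Q = -16 (Q = (-1 - 3)*4 = -4*4 = -16)
m(M, N) = -16*M + N/M (m(M, N) = -16*M + (N + N)/(M + M) = -16*M + (2*N)/((2*M)) = -16*M + (2*N)*(1/(2*M)) = -16*M + N/M)
1/m(52, 60/b(-6, 4)) = 1/(-16*52 + (60/((4/4)))/52) = 1/(-832 + (60/((4*(¼))))*(1/52)) = 1/(-832 + (60/1)*(1/52)) = 1/(-832 + (60*1)*(1/52)) = 1/(-832 + 60*(1/52)) = 1/(-832 + 15/13) = 1/(-10801/13) = -13/10801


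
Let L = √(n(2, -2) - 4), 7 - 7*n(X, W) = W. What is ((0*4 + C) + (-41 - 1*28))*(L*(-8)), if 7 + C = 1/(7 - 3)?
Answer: 606*I*√133/7 ≈ 998.39*I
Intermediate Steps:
n(X, W) = 1 - W/7
L = I*√133/7 (L = √((1 - ⅐*(-2)) - 4) = √((1 + 2/7) - 4) = √(9/7 - 4) = √(-19/7) = I*√133/7 ≈ 1.6475*I)
C = -27/4 (C = -7 + 1/(7 - 3) = -7 + 1/4 = -7 + ¼ = -27/4 ≈ -6.7500)
((0*4 + C) + (-41 - 1*28))*(L*(-8)) = ((0*4 - 27/4) + (-41 - 1*28))*((I*√133/7)*(-8)) = ((0 - 27/4) + (-41 - 28))*(-8*I*√133/7) = (-27/4 - 69)*(-8*I*√133/7) = -(-606)*I*√133/7 = 606*I*√133/7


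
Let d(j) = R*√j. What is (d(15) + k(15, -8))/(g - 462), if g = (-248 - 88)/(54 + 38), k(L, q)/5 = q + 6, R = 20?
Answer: 23/1071 - 46*√15/1071 ≈ -0.14487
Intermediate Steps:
k(L, q) = 30 + 5*q (k(L, q) = 5*(q + 6) = 5*(6 + q) = 30 + 5*q)
g = -84/23 (g = -336/92 = -336*1/92 = -84/23 ≈ -3.6522)
d(j) = 20*√j
(d(15) + k(15, -8))/(g - 462) = (20*√15 + (30 + 5*(-8)))/(-84/23 - 462) = (20*√15 + (30 - 40))/(-10710/23) = (20*√15 - 10)*(-23/10710) = (-10 + 20*√15)*(-23/10710) = 23/1071 - 46*√15/1071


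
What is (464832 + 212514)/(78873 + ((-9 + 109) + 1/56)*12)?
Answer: 3160948/373675 ≈ 8.4591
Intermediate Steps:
(464832 + 212514)/(78873 + ((-9 + 109) + 1/56)*12) = 677346/(78873 + (100 + 1/56)*12) = 677346/(78873 + (5601/56)*12) = 677346/(78873 + 16803/14) = 677346/(1121025/14) = 677346*(14/1121025) = 3160948/373675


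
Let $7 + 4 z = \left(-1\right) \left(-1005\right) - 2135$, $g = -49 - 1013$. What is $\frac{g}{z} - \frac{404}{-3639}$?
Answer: $\frac{5305940}{1379181} \approx 3.8472$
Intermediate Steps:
$g = -1062$ ($g = -49 - 1013 = -1062$)
$z = - \frac{1137}{4}$ ($z = - \frac{7}{4} + \frac{\left(-1\right) \left(-1005\right) - 2135}{4} = - \frac{7}{4} + \frac{1005 - 2135}{4} = - \frac{7}{4} + \frac{1}{4} \left(-1130\right) = - \frac{7}{4} - \frac{565}{2} = - \frac{1137}{4} \approx -284.25$)
$\frac{g}{z} - \frac{404}{-3639} = - \frac{1062}{- \frac{1137}{4}} - \frac{404}{-3639} = \left(-1062\right) \left(- \frac{4}{1137}\right) - - \frac{404}{3639} = \frac{1416}{379} + \frac{404}{3639} = \frac{5305940}{1379181}$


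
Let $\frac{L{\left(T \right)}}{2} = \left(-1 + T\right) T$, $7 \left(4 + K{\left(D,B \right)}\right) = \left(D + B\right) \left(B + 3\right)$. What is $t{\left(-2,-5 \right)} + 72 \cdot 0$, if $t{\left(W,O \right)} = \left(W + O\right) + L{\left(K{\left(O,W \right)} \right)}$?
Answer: $53$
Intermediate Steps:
$K{\left(D,B \right)} = -4 + \frac{\left(3 + B\right) \left(B + D\right)}{7}$ ($K{\left(D,B \right)} = -4 + \frac{\left(D + B\right) \left(B + 3\right)}{7} = -4 + \frac{\left(B + D\right) \left(3 + B\right)}{7} = -4 + \frac{\left(3 + B\right) \left(B + D\right)}{7}$)
$L{\left(T \right)} = 2 T \left(-1 + T\right)$ ($L{\left(T \right)} = 2 \left(-1 + T\right) T = 2 T \left(-1 + T\right)$)
$t{\left(W,O \right)} = O + W + 2 \left(-5 + \frac{W^{2}}{7} + \frac{3 O}{7} + \frac{3 W}{7} + \frac{O W}{7}\right) \left(-4 + \frac{W^{2}}{7} + \frac{3 O}{7} + \frac{3 W}{7} + \frac{O W}{7}\right)$ ($t{\left(W,O \right)} = \left(W + O\right) + 2 \left(-4 + \frac{W^{2}}{7} + \frac{3 W}{7} + \frac{3 O}{7} + \frac{W O}{7}\right) \left(-1 + \left(-4 + \frac{W^{2}}{7} + \frac{3 W}{7} + \frac{3 O}{7} + \frac{W O}{7}\right)\right) = \left(O + W\right) + 2 \left(-4 + \frac{W^{2}}{7} + \frac{3 W}{7} + \frac{3 O}{7} + \frac{O W}{7}\right) \left(-1 + \left(-4 + \frac{W^{2}}{7} + \frac{3 W}{7} + \frac{3 O}{7} + \frac{O W}{7}\right)\right) = \left(O + W\right) + 2 \left(-4 + \frac{W^{2}}{7} + \frac{3 O}{7} + \frac{3 W}{7} + \frac{O W}{7}\right) \left(-1 + \left(-4 + \frac{W^{2}}{7} + \frac{3 O}{7} + \frac{3 W}{7} + \frac{O W}{7}\right)\right) = \left(O + W\right) + 2 \left(-4 + \frac{W^{2}}{7} + \frac{3 O}{7} + \frac{3 W}{7} + \frac{O W}{7}\right) \left(-5 + \frac{W^{2}}{7} + \frac{3 O}{7} + \frac{3 W}{7} + \frac{O W}{7}\right) = \left(O + W\right) + 2 \left(-5 + \frac{W^{2}}{7} + \frac{3 O}{7} + \frac{3 W}{7} + \frac{O W}{7}\right) \left(-4 + \frac{W^{2}}{7} + \frac{3 O}{7} + \frac{3 W}{7} + \frac{O W}{7}\right) = O + W + 2 \left(-5 + \frac{W^{2}}{7} + \frac{3 O}{7} + \frac{3 W}{7} + \frac{O W}{7}\right) \left(-4 + \frac{W^{2}}{7} + \frac{3 O}{7} + \frac{3 W}{7} + \frac{O W}{7}\right)$)
$t{\left(-2,-5 \right)} + 72 \cdot 0 = \left(-5 - 2 + \frac{2 \left(-35 + \left(-2\right)^{2} + 3 \left(-5\right) + 3 \left(-2\right) - -10\right) \left(-28 + \left(-2\right)^{2} + 3 \left(-5\right) + 3 \left(-2\right) - -10\right)}{49}\right) + 72 \cdot 0 = \left(-5 - 2 + \frac{2 \left(-35 + 4 - 15 - 6 + 10\right) \left(-28 + 4 - 15 - 6 + 10\right)}{49}\right) + 0 = \left(-5 - 2 + \frac{2}{49} \left(-42\right) \left(-35\right)\right) + 0 = \left(-5 - 2 + 60\right) + 0 = 53 + 0 = 53$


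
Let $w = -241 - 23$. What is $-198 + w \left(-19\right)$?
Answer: $4818$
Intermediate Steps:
$w = -264$
$-198 + w \left(-19\right) = -198 - -5016 = -198 + 5016 = 4818$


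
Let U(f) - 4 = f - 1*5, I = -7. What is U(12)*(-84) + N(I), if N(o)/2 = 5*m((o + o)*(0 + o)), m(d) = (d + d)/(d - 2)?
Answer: -10843/12 ≈ -903.58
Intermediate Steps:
m(d) = 2*d/(-2 + d) (m(d) = (2*d)/(-2 + d) = 2*d/(-2 + d))
N(o) = 40*o**2/(-2 + 2*o**2) (N(o) = 2*(5*(2*((o + o)*(0 + o))/(-2 + (o + o)*(0 + o)))) = 2*(5*(2*((2*o)*o)/(-2 + (2*o)*o))) = 2*(5*(2*(2*o**2)/(-2 + 2*o**2))) = 2*(5*(4*o**2/(-2 + 2*o**2))) = 2*(20*o**2/(-2 + 2*o**2)) = 40*o**2/(-2 + 2*o**2))
U(f) = -1 + f (U(f) = 4 + (f - 1*5) = 4 + (f - 5) = 4 + (-5 + f) = -1 + f)
U(12)*(-84) + N(I) = (-1 + 12)*(-84) + 20*(-7)**2/(-1 + (-7)**2) = 11*(-84) + 20*49/(-1 + 49) = -924 + 20*49/48 = -924 + 20*49*(1/48) = -924 + 245/12 = -10843/12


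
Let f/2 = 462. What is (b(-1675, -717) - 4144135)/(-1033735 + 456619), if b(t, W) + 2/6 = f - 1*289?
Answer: 12430501/1731348 ≈ 7.1797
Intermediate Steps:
f = 924 (f = 2*462 = 924)
b(t, W) = 1904/3 (b(t, W) = -⅓ + (924 - 1*289) = -⅓ + (924 - 289) = -⅓ + 635 = 1904/3)
(b(-1675, -717) - 4144135)/(-1033735 + 456619) = (1904/3 - 4144135)/(-1033735 + 456619) = -12430501/3/(-577116) = -12430501/3*(-1/577116) = 12430501/1731348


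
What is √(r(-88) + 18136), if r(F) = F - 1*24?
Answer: 2*√4506 ≈ 134.25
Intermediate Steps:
r(F) = -24 + F (r(F) = F - 24 = -24 + F)
√(r(-88) + 18136) = √((-24 - 88) + 18136) = √(-112 + 18136) = √18024 = 2*√4506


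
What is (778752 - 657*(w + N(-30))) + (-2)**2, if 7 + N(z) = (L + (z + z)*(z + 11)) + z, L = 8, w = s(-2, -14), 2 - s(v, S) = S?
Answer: 38317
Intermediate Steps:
s(v, S) = 2 - S
w = 16 (w = 2 - 1*(-14) = 2 + 14 = 16)
N(z) = 1 + z + 2*z*(11 + z) (N(z) = -7 + ((8 + (z + z)*(z + 11)) + z) = -7 + ((8 + (2*z)*(11 + z)) + z) = -7 + ((8 + 2*z*(11 + z)) + z) = -7 + (8 + z + 2*z*(11 + z)) = 1 + z + 2*z*(11 + z))
(778752 - 657*(w + N(-30))) + (-2)**2 = (778752 - 657*(16 + (1 + 2*(-30)**2 + 23*(-30)))) + (-2)**2 = (778752 - 657*(16 + (1 + 2*900 - 690))) + 4 = (778752 - 657*(16 + (1 + 1800 - 690))) + 4 = (778752 - 657*(16 + 1111)) + 4 = (778752 - 657*1127) + 4 = (778752 - 740439) + 4 = 38313 + 4 = 38317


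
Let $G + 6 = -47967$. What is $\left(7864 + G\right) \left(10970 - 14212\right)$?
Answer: $130033378$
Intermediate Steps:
$G = -47973$ ($G = -6 - 47967 = -47973$)
$\left(7864 + G\right) \left(10970 - 14212\right) = \left(7864 - 47973\right) \left(10970 - 14212\right) = \left(-40109\right) \left(-3242\right) = 130033378$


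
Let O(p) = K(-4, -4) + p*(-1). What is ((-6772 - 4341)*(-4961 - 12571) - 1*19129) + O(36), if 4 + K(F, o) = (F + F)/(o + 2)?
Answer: 194813951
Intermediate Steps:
K(F, o) = -4 + 2*F/(2 + o) (K(F, o) = -4 + (F + F)/(o + 2) = -4 + (2*F)/(2 + o) = -4 + 2*F/(2 + o))
O(p) = -p (O(p) = 2*(-4 - 4 - 2*(-4))/(2 - 4) + p*(-1) = 2*(-4 - 4 + 8)/(-2) - p = 2*(-½)*0 - p = 0 - p = -p)
((-6772 - 4341)*(-4961 - 12571) - 1*19129) + O(36) = ((-6772 - 4341)*(-4961 - 12571) - 1*19129) - 1*36 = (-11113*(-17532) - 19129) - 36 = (194833116 - 19129) - 36 = 194813987 - 36 = 194813951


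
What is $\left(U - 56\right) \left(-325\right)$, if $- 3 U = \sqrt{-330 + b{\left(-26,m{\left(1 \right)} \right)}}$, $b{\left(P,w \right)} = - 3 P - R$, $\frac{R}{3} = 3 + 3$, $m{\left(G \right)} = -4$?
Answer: $18200 + 325 i \sqrt{30} \approx 18200.0 + 1780.1 i$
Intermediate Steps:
$R = 18$ ($R = 3 \left(3 + 3\right) = 3 \cdot 6 = 18$)
$b{\left(P,w \right)} = -18 - 3 P$ ($b{\left(P,w \right)} = - 3 P - 18 = -18 - 3 P$)
$U = - i \sqrt{30}$ ($U = - \frac{\sqrt{-330 - -60}}{3} = - \frac{\sqrt{-330 + \left(-18 + 78\right)}}{3} = - \frac{\sqrt{-330 + 60}}{3} = - \frac{\sqrt{-270}}{3} = - \frac{3 i \sqrt{30}}{3} = - i \sqrt{30} \approx - 5.4772 i$)
$\left(U - 56\right) \left(-325\right) = \left(- i \sqrt{30} - 56\right) \left(-325\right) = \left(-56 - i \sqrt{30}\right) \left(-325\right) = 18200 + 325 i \sqrt{30}$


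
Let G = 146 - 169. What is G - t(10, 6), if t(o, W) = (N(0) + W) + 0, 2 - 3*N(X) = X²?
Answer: -89/3 ≈ -29.667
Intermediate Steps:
N(X) = ⅔ - X²/3
t(o, W) = ⅔ + W (t(o, W) = ((⅔ - ⅓*0²) + W) + 0 = ((⅔ - ⅓*0) + W) + 0 = ((⅔ + 0) + W) + 0 = (⅔ + W) + 0 = ⅔ + W)
G = -23
G - t(10, 6) = -23 - (⅔ + 6) = -23 - 1*20/3 = -23 - 20/3 = -89/3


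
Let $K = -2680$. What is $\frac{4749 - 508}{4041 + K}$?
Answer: $\frac{4241}{1361} \approx 3.1161$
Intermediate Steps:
$\frac{4749 - 508}{4041 + K} = \frac{4749 - 508}{4041 - 2680} = \frac{4241}{1361}$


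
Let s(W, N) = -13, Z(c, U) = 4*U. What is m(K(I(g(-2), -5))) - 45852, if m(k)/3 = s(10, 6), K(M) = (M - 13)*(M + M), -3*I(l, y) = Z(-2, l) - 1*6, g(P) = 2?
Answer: -45891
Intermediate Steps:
I(l, y) = 2 - 4*l/3 (I(l, y) = -(4*l - 1*6)/3 = -(4*l - 6)/3 = -(-6 + 4*l)/3 = 2 - 4*l/3)
K(M) = 2*M*(-13 + M) (K(M) = (-13 + M)*(2*M) = 2*M*(-13 + M))
m(k) = -39 (m(k) = 3*(-13) = -39)
m(K(I(g(-2), -5))) - 45852 = -39 - 45852 = -45891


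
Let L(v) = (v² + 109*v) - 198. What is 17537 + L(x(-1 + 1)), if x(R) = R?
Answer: 17339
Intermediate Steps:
L(v) = -198 + v² + 109*v
17537 + L(x(-1 + 1)) = 17537 + (-198 + (-1 + 1)² + 109*(-1 + 1)) = 17537 + (-198 + 0² + 109*0) = 17537 + (-198 + 0 + 0) = 17537 - 198 = 17339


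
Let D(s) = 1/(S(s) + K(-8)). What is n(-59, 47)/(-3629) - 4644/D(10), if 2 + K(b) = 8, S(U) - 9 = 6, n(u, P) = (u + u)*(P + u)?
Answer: -353916012/3629 ≈ -97524.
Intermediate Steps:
n(u, P) = 2*u*(P + u) (n(u, P) = (2*u)*(P + u) = 2*u*(P + u))
S(U) = 15 (S(U) = 9 + 6 = 15)
K(b) = 6 (K(b) = -2 + 8 = 6)
D(s) = 1/21 (D(s) = 1/(15 + 6) = 1/21)
n(-59, 47)/(-3629) - 4644/D(10) = (2*(-59)*(47 - 59))/(-3629) - 4644/1/21 = (2*(-59)*(-12))*(-1/3629) - 4644*21 = 1416*(-1/3629) - 97524 = -1416/3629 - 97524 = -353916012/3629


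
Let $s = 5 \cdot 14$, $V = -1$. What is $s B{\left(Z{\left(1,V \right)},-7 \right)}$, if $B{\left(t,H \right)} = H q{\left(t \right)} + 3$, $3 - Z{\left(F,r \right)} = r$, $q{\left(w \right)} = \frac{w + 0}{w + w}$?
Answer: $-35$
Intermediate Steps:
$q{\left(w \right)} = \frac{1}{2}$ ($q{\left(w \right)} = \frac{w}{2 w} = w \frac{1}{2 w} = \frac{1}{2}$)
$Z{\left(F,r \right)} = 3 - r$
$s = 70$
$B{\left(t,H \right)} = 3 + \frac{H}{2}$ ($B{\left(t,H \right)} = H \frac{1}{2} + 3 = \frac{H}{2} + 3 = 3 + \frac{H}{2}$)
$s B{\left(Z{\left(1,V \right)},-7 \right)} = 70 \left(3 + \frac{1}{2} \left(-7\right)\right) = 70 \left(3 - \frac{7}{2}\right) = 70 \left(- \frac{1}{2}\right) = -35$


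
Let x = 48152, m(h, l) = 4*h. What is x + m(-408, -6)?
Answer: 46520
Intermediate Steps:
x + m(-408, -6) = 48152 + 4*(-408) = 48152 - 1632 = 46520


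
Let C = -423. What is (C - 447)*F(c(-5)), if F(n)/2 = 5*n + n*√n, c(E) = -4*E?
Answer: -174000 - 69600*√5 ≈ -3.2963e+5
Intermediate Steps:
F(n) = 2*n^(3/2) + 10*n (F(n) = 2*(5*n + n*√n) = 2*(5*n + n^(3/2)) = 2*(n^(3/2) + 5*n) = 2*n^(3/2) + 10*n)
(C - 447)*F(c(-5)) = (-423 - 447)*(2*(-4*(-5))^(3/2) + 10*(-4*(-5))) = -870*(2*20^(3/2) + 10*20) = -870*(2*(40*√5) + 200) = -870*(80*√5 + 200) = -870*(200 + 80*√5) = -174000 - 69600*√5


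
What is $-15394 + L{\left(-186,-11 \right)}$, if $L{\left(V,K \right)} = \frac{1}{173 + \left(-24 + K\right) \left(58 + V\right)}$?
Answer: $- \frac{71628281}{4653} \approx -15394.0$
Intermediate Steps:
$-15394 + L{\left(-186,-11 \right)} = -15394 + \frac{1}{-1219 - -4464 + 58 \left(-11\right) - -2046} = -15394 + \frac{1}{-1219 + 4464 - 638 + 2046} = -15394 + \frac{1}{4653} = - \frac{71628281}{4653}$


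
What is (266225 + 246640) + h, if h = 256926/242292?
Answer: 20710557251/40382 ≈ 5.1287e+5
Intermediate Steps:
h = 42821/40382 (h = 256926*(1/242292) = 42821/40382 ≈ 1.0604)
(266225 + 246640) + h = (266225 + 246640) + 42821/40382 = 512865 + 42821/40382 = 20710557251/40382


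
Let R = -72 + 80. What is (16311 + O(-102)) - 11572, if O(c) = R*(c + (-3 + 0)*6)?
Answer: 3779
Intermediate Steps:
R = 8
O(c) = -144 + 8*c (O(c) = 8*(c + (-3 + 0)*6) = 8*(c - 3*6) = 8*(c - 18) = 8*(-18 + c) = -144 + 8*c)
(16311 + O(-102)) - 11572 = (16311 + (-144 + 8*(-102))) - 11572 = (16311 + (-144 - 816)) - 11572 = (16311 - 960) - 11572 = 15351 - 11572 = 3779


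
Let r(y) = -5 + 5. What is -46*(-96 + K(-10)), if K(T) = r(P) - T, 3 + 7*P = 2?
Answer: 3956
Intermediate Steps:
P = -⅐ (P = -3/7 + (⅐)*2 = -3/7 + 2/7 = -⅐ ≈ -0.14286)
r(y) = 0
K(T) = -T (K(T) = 0 - T = -T)
-46*(-96 + K(-10)) = -46*(-96 - 1*(-10)) = -46*(-96 + 10) = -46*(-86) = 3956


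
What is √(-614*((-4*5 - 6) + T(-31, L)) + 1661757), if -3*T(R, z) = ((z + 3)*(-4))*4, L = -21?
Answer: 29*√2065 ≈ 1317.8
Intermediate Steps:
T(R, z) = 16 + 16*z/3 (T(R, z) = -(z + 3)*(-4)*4/3 = -(3 + z)*(-4)*4/3 = -(-12 - 4*z)*4/3 = -(-48 - 16*z)/3 = 16 + 16*z/3)
√(-614*((-4*5 - 6) + T(-31, L)) + 1661757) = √(-614*((-4*5 - 6) + (16 + (16/3)*(-21))) + 1661757) = √(-614*((-20 - 6) + (16 - 112)) + 1661757) = √(-614*(-26 - 96) + 1661757) = √(-614*(-122) + 1661757) = √(74908 + 1661757) = √1736665 = 29*√2065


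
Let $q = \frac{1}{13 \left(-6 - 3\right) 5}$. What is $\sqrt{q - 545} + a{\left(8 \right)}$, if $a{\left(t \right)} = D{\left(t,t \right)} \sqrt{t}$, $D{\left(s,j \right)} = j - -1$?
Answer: $18 \sqrt{2} + \frac{i \sqrt{20723690}}{195} \approx 25.456 + 23.345 i$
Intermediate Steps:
$D{\left(s,j \right)} = 1 + j$ ($D{\left(s,j \right)} = j + 1 = 1 + j$)
$a{\left(t \right)} = \sqrt{t} \left(1 + t\right)$ ($a{\left(t \right)} = \left(1 + t\right) \sqrt{t} = \sqrt{t} \left(1 + t\right)$)
$q = - \frac{1}{585}$ ($q = \frac{1}{13 \left(-9\right) 5} = \frac{1}{\left(-117\right) 5} = \frac{1}{-585} = - \frac{1}{585} \approx -0.0017094$)
$\sqrt{q - 545} + a{\left(8 \right)} = \sqrt{- \frac{1}{585} - 545} + \sqrt{8} \left(1 + 8\right) = \sqrt{- \frac{318826}{585}} + 2 \sqrt{2} \cdot 9 = \frac{i \sqrt{20723690}}{195} + 18 \sqrt{2} = 18 \sqrt{2} + \frac{i \sqrt{20723690}}{195}$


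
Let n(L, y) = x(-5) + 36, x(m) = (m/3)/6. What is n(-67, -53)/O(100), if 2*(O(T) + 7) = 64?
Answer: 643/450 ≈ 1.4289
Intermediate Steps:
x(m) = m/18 (x(m) = (m*(⅓))*(⅙) = (m/3)*(⅙) = m/18)
n(L, y) = 643/18 (n(L, y) = (1/18)*(-5) + 36 = -5/18 + 36 = 643/18)
O(T) = 25 (O(T) = -7 + (½)*64 = -7 + 32 = 25)
n(-67, -53)/O(100) = (643/18)/25 = (643/18)*(1/25) = 643/450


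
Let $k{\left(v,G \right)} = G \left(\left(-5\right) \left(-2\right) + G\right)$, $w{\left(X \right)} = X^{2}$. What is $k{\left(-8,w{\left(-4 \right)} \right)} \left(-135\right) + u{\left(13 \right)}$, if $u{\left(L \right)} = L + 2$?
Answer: $-56145$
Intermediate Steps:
$u{\left(L \right)} = 2 + L$
$k{\left(v,G \right)} = G \left(10 + G\right)$
$k{\left(-8,w{\left(-4 \right)} \right)} \left(-135\right) + u{\left(13 \right)} = \left(-4\right)^{2} \left(10 + \left(-4\right)^{2}\right) \left(-135\right) + \left(2 + 13\right) = 16 \left(10 + 16\right) \left(-135\right) + 15 = 16 \cdot 26 \left(-135\right) + 15 = 416 \left(-135\right) + 15 = -56160 + 15 = -56145$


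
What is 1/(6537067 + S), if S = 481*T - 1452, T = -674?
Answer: 1/6211421 ≈ 1.6099e-7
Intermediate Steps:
S = -325646 (S = 481*(-674) - 1452 = -324194 - 1452 = -325646)
1/(6537067 + S) = 1/(6537067 - 325646) = 1/6211421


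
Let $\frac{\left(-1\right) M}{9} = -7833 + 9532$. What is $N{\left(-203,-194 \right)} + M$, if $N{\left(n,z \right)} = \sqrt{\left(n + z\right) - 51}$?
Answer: $-15291 + 8 i \sqrt{7} \approx -15291.0 + 21.166 i$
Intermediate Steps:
$M = -15291$ ($M = - 9 \left(-7833 + 9532\right) = \left(-9\right) 1699 = -15291$)
$N{\left(n,z \right)} = \sqrt{-51 + n + z}$
$N{\left(-203,-194 \right)} + M = \sqrt{-51 - 203 - 194} - 15291 = \sqrt{-448} - 15291 = 8 i \sqrt{7} - 15291 = -15291 + 8 i \sqrt{7}$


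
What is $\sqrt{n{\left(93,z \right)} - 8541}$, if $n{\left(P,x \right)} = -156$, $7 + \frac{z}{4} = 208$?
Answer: $i \sqrt{8697} \approx 93.258 i$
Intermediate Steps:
$z = 804$ ($z = -28 + 4 \cdot 208 = -28 + 832 = 804$)
$\sqrt{n{\left(93,z \right)} - 8541} = \sqrt{-156 - 8541} = \sqrt{-8697} = i \sqrt{8697}$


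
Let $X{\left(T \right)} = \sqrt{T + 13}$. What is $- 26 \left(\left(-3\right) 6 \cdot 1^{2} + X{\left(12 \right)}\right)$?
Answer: $338$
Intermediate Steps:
$X{\left(T \right)} = \sqrt{13 + T}$
$- 26 \left(\left(-3\right) 6 \cdot 1^{2} + X{\left(12 \right)}\right) = - 26 \left(\left(-3\right) 6 \cdot 1^{2} + \sqrt{13 + 12}\right) = - 26 \left(\left(-18\right) 1 + \sqrt{25}\right) = - 26 \left(-18 + 5\right) = \left(-26\right) \left(-13\right) = 338$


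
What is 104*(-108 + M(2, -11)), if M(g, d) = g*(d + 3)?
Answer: -12896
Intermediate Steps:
M(g, d) = g*(3 + d)
104*(-108 + M(2, -11)) = 104*(-108 + 2*(3 - 11)) = 104*(-108 + 2*(-8)) = 104*(-108 - 16) = 104*(-124) = -12896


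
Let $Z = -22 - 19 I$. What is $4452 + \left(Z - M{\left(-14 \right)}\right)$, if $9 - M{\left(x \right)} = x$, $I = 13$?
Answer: $4160$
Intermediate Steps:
$M{\left(x \right)} = 9 - x$
$Z = -269$ ($Z = -22 - 247 = -269$)
$4452 + \left(Z - M{\left(-14 \right)}\right) = 4452 - \left(278 + 14\right) = 4452 - 292 = 4160$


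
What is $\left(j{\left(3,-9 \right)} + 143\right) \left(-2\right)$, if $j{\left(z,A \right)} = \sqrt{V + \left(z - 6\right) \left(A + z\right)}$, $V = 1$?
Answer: $-286 - 2 \sqrt{19} \approx -294.72$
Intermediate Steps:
$j{\left(z,A \right)} = \sqrt{1 + \left(-6 + z\right) \left(A + z\right)}$ ($j{\left(z,A \right)} = \sqrt{1 + \left(z - 6\right) \left(A + z\right)} = \sqrt{1 + \left(-6 + z\right) \left(A + z\right)}$)
$\left(j{\left(3,-9 \right)} + 143\right) \left(-2\right) = \left(\sqrt{1 + 3^{2} - -54 - 18 - 27} + 143\right) \left(-2\right) = \left(\sqrt{1 + 9 + 54 - 18 - 27} + 143\right) \left(-2\right) = \left(\sqrt{19} + 143\right) \left(-2\right) = \left(143 + \sqrt{19}\right) \left(-2\right) = -286 - 2 \sqrt{19}$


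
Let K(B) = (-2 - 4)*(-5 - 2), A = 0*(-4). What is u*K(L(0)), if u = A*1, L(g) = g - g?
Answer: 0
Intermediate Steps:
L(g) = 0
A = 0
K(B) = 42 (K(B) = -6*(-7) = 42)
u = 0 (u = 0*1 = 0)
u*K(L(0)) = 0*42 = 0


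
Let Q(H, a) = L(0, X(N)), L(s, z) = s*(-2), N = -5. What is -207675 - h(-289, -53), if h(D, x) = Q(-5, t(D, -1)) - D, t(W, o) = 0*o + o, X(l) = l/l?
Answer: -207964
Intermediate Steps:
X(l) = 1
t(W, o) = o (t(W, o) = 0 + o = o)
L(s, z) = -2*s
Q(H, a) = 0 (Q(H, a) = -2*0 = 0)
h(D, x) = -D (h(D, x) = 0 - D = -D)
-207675 - h(-289, -53) = -207675 - (-1)*(-289) = -207675 - 1*289 = -207675 - 289 = -207964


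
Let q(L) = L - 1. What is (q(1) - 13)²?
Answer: 169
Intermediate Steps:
q(L) = -1 + L
(q(1) - 13)² = ((-1 + 1) - 13)² = (0 - 13)² = (-13)² = 169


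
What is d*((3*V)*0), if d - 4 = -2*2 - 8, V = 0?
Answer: 0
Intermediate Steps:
d = -8 (d = 4 + (-2*2 - 8) = 4 + (-4 - 8) = 4 - 12 = -8)
d*((3*V)*0) = -8*3*0*0 = -0*0 = -8*0 = 0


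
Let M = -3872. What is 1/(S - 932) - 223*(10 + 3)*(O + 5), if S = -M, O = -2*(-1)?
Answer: -59661419/2940 ≈ -20293.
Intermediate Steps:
O = 2
S = 3872 (S = -1*(-3872) = 3872)
1/(S - 932) - 223*(10 + 3)*(O + 5) = 1/(3872 - 932) - 223*(10 + 3)*(2 + 5) = 1/2940 - 2899*7 = 1/2940 - 223*91 = 1/2940 - 20293 = -59661419/2940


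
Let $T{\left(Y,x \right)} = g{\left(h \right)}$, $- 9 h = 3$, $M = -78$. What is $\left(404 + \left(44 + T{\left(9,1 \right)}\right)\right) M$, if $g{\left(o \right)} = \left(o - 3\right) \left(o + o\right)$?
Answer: $- \frac{105352}{3} \approx -35117.0$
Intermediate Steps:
$h = - \frac{1}{3}$ ($h = \left(- \frac{1}{9}\right) 3 = - \frac{1}{3} \approx -0.33333$)
$g{\left(o \right)} = 2 o \left(-3 + o\right)$ ($g{\left(o \right)} = \left(-3 + o\right) 2 o = 2 o \left(-3 + o\right)$)
$T{\left(Y,x \right)} = \frac{20}{9}$ ($T{\left(Y,x \right)} = 2 \left(- \frac{1}{3}\right) \left(-3 - \frac{1}{3}\right) = 2 \left(- \frac{1}{3}\right) \left(- \frac{10}{3}\right) = \frac{20}{9}$)
$\left(404 + \left(44 + T{\left(9,1 \right)}\right)\right) M = \left(404 + \left(44 + \frac{20}{9}\right)\right) \left(-78\right) = \left(404 + \frac{416}{9}\right) \left(-78\right) = \frac{4052}{9} \left(-78\right) = - \frac{105352}{3}$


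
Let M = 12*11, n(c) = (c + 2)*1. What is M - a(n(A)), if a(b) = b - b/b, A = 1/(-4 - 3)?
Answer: 918/7 ≈ 131.14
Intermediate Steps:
A = -⅐ (A = 1/(-7) = -⅐ ≈ -0.14286)
n(c) = 2 + c (n(c) = (2 + c)*1 = 2 + c)
M = 132
a(b) = -1 + b (a(b) = b - 1*1 = b - 1 = -1 + b)
M - a(n(A)) = 132 - (-1 + (2 - ⅐)) = 132 - (-1 + 13/7) = 132 - 1*6/7 = 132 - 6/7 = 918/7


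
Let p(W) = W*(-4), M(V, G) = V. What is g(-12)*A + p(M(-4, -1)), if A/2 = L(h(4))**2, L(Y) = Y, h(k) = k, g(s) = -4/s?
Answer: 80/3 ≈ 26.667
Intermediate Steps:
p(W) = -4*W
A = 32 (A = 2*4**2 = 2*16 = 32)
g(-12)*A + p(M(-4, -1)) = -4/(-12)*32 - 4*(-4) = -4*(-1/12)*32 + 16 = (1/3)*32 + 16 = 32/3 + 16 = 80/3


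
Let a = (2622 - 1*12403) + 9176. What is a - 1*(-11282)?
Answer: 10677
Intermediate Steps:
a = -605 (a = (2622 - 12403) + 9176 = -9781 + 9176 = -605)
a - 1*(-11282) = -605 - 1*(-11282) = -605 + 11282 = 10677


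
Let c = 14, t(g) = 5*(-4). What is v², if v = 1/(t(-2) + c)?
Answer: 1/36 ≈ 0.027778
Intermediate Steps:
t(g) = -20
v = -⅙ (v = 1/(-20 + 14) = 1/(-6) = -⅙ ≈ -0.16667)
v² = (-⅙)² = 1/36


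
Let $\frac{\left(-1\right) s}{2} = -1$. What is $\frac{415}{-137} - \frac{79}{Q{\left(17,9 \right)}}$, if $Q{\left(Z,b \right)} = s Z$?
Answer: $- \frac{24933}{4658} \approx -5.3527$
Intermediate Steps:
$s = 2$ ($s = \left(-2\right) \left(-1\right) = 2$)
$Q{\left(Z,b \right)} = 2 Z$
$\frac{415}{-137} - \frac{79}{Q{\left(17,9 \right)}} = \frac{415}{-137} - \frac{79}{2 \cdot 17} = 415 \left(- \frac{1}{137}\right) - \frac{79}{34} = - \frac{415}{137} - \frac{79}{34} = - \frac{24933}{4658}$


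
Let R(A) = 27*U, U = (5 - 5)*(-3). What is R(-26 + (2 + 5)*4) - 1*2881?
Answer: -2881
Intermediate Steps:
U = 0 (U = 0*(-3) = 0)
R(A) = 0 (R(A) = 27*0 = 0)
R(-26 + (2 + 5)*4) - 1*2881 = 0 - 1*2881 = 0 - 2881 = -2881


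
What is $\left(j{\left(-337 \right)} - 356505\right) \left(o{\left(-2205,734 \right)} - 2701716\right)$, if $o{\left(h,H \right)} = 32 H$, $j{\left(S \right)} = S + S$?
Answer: $956606798812$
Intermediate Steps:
$j{\left(S \right)} = 2 S$
$\left(j{\left(-337 \right)} - 356505\right) \left(o{\left(-2205,734 \right)} - 2701716\right) = \left(2 \left(-337\right) - 356505\right) \left(32 \cdot 734 - 2701716\right) = \left(-674 - 356505\right) \left(23488 - 2701716\right) = \left(-357179\right) \left(-2678228\right) = 956606798812$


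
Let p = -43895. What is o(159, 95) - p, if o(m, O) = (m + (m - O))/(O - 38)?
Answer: 2502238/57 ≈ 43899.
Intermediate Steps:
o(m, O) = (-O + 2*m)/(-38 + O)
o(159, 95) - p = (-1*95 + 2*159)/(-38 + 95) - 1*(-43895) = (-95 + 318)/57 + 43895 = (1/57)*223 + 43895 = 223/57 + 43895 = 2502238/57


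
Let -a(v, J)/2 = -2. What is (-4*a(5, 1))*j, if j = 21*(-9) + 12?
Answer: 2832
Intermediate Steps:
a(v, J) = 4 (a(v, J) = -2*(-2) = 4)
j = -177 (j = -189 + 12 = -177)
(-4*a(5, 1))*j = -4*4*(-177) = -16*(-177) = 2832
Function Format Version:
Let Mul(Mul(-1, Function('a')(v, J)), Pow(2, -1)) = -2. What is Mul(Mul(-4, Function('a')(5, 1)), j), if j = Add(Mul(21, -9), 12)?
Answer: 2832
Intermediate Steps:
Function('a')(v, J) = 4 (Function('a')(v, J) = Mul(-2, -2) = 4)
j = -177 (j = Add(-189, 12) = -177)
Mul(Mul(-4, Function('a')(5, 1)), j) = Mul(Mul(-4, 4), -177) = Mul(-16, -177) = 2832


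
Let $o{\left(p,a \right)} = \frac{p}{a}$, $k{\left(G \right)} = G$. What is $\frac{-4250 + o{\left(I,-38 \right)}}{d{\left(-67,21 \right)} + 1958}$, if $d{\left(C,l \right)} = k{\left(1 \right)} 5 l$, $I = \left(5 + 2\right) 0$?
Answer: $- \frac{4250}{2063} \approx -2.0601$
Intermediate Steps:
$I = 0$ ($I = 7 \cdot 0 = 0$)
$d{\left(C,l \right)} = 5 l$ ($d{\left(C,l \right)} = 1 \cdot 5 l = 5 l$)
$\frac{-4250 + o{\left(I,-38 \right)}}{d{\left(-67,21 \right)} + 1958} = \frac{-4250 + \frac{0}{-38}}{5 \cdot 21 + 1958} = \frac{-4250 + 0 \left(- \frac{1}{38}\right)}{105 + 1958} = \frac{-4250 + 0}{2063} = \left(-4250\right) \frac{1}{2063} = - \frac{4250}{2063}$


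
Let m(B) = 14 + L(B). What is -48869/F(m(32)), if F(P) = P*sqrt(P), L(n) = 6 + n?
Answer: -48869*sqrt(13)/1352 ≈ -130.33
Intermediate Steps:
m(B) = 20 + B (m(B) = 14 + (6 + B) = 20 + B)
F(P) = P**(3/2)
-48869/F(m(32)) = -48869/(20 + 32)**(3/2) = -48869*sqrt(13)/1352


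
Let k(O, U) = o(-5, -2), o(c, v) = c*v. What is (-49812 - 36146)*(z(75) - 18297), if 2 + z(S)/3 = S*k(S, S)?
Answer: 1379883774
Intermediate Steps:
k(O, U) = 10 (k(O, U) = -5*(-2) = 10)
z(S) = -6 + 30*S (z(S) = -6 + 3*(S*10) = -6 + 3*(10*S) = -6 + 30*S)
(-49812 - 36146)*(z(75) - 18297) = (-49812 - 36146)*((-6 + 30*75) - 18297) = -85958*((-6 + 2250) - 18297) = -85958*(2244 - 18297) = -85958*(-16053) = 1379883774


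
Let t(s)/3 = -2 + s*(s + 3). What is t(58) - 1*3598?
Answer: 7010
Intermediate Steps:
t(s) = -6 + 3*s*(3 + s) (t(s) = 3*(-2 + s*(s + 3)) = 3*(-2 + s*(3 + s)) = -6 + 3*s*(3 + s))
t(58) - 1*3598 = (-6 + 3*58**2 + 9*58) - 1*3598 = (-6 + 3*3364 + 522) - 3598 = (-6 + 10092 + 522) - 3598 = 10608 - 3598 = 7010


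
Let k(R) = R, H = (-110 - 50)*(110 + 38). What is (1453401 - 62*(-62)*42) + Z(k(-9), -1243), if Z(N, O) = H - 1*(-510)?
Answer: 1591679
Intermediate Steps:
H = -23680 (H = -160*148 = -23680)
Z(N, O) = -23170 (Z(N, O) = -23680 - 1*(-510) = -23680 + 510 = -23170)
(1453401 - 62*(-62)*42) + Z(k(-9), -1243) = (1453401 - 62*(-62)*42) - 23170 = (1453401 + 3844*42) - 23170 = (1453401 + 161448) - 23170 = 1614849 - 23170 = 1591679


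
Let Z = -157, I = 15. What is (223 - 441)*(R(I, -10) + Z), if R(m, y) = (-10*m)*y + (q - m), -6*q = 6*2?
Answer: -289068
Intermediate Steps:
q = -2 ≈ -2.0000
R(m, y) = -2 - m - 10*m*y (R(m, y) = (-10*m)*y + (-2 - m) = -10*m*y + (-2 - m) = -2 - m - 10*m*y)
(223 - 441)*(R(I, -10) + Z) = (223 - 441)*((-2 - 1*15 - 10*15*(-10)) - 157) = -218*((-2 - 15 + 1500) - 157) = -218*(1483 - 157) = -218*1326 = -289068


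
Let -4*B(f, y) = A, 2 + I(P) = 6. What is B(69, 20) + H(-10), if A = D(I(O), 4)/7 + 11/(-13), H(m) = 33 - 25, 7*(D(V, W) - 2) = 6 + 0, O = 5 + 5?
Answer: 20663/2548 ≈ 8.1095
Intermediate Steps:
O = 10
I(P) = 4 (I(P) = -2 + 6 = 4)
D(V, W) = 20/7 (D(V, W) = 2 + (6 + 0)/7 = 2 + (⅐)*6 = 2 + 6/7 = 20/7)
H(m) = 8
A = -279/637 (A = (20/7)/7 + 11/(-13) = (20/7)*(⅐) + 11*(-1/13) = 20/49 - 11/13 = -279/637 ≈ -0.43799)
B(f, y) = 279/2548 (B(f, y) = -¼*(-279/637) = 279/2548)
B(69, 20) + H(-10) = 279/2548 + 8 = 20663/2548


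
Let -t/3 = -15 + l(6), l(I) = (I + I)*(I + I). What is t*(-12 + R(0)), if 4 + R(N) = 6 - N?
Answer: 3870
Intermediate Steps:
l(I) = 4*I² (l(I) = (2*I)*(2*I) = 4*I²)
R(N) = 2 - N (R(N) = -4 + (6 - N) = 2 - N)
t = -387 (t = -3*(-15 + 4*6²) = -3*(-15 + 4*36) = -3*(-15 + 144) = -3*129 = -387)
t*(-12 + R(0)) = -387*(-12 + (2 - 1*0)) = -387*(-12 + (2 + 0)) = -387*(-12 + 2) = -387*(-10) = 3870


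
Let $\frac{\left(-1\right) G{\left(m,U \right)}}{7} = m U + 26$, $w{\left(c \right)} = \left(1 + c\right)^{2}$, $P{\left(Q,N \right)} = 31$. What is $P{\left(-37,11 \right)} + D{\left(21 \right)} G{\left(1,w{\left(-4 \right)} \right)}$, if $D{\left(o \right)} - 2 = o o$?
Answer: $-108504$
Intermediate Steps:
$D{\left(o \right)} = 2 + o^{2}$ ($D{\left(o \right)} = 2 + o o = 2 + o^{2}$)
$G{\left(m,U \right)} = -182 - 7 U m$ ($G{\left(m,U \right)} = - 7 \left(m U + 26\right) = - 7 \left(U m + 26\right) = - 7 \left(26 + U m\right) = -182 - 7 U m$)
$P{\left(-37,11 \right)} + D{\left(21 \right)} G{\left(1,w{\left(-4 \right)} \right)} = 31 + \left(2 + 21^{2}\right) \left(-182 - 7 \left(1 - 4\right)^{2} \cdot 1\right) = 31 + \left(2 + 441\right) \left(-182 - 7 \left(-3\right)^{2} \cdot 1\right) = 31 + 443 \left(-182 - 63 \cdot 1\right) = 31 + 443 \left(-182 - 63\right) = 31 + 443 \left(-245\right) = 31 - 108535 = -108504$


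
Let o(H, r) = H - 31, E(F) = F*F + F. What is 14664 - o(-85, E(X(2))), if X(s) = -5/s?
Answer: 14780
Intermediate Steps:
E(F) = F + F² (E(F) = F² + F = F + F²)
o(H, r) = -31 + H
14664 - o(-85, E(X(2))) = 14664 - (-31 - 85) = 14664 - 1*(-116) = 14664 + 116 = 14780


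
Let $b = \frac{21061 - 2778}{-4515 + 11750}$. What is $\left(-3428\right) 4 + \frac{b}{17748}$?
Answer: $- \frac{1760713749077}{128406780} \approx -13712.0$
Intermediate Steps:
$b = \frac{18283}{7235} \approx 2.527$
$\left(-3428\right) 4 + \frac{b}{17748} = \left(-3428\right) 4 + \frac{18283}{7235 \cdot 17748} = -13712 + \frac{18283}{7235} \cdot \frac{1}{17748} = -13712 + \frac{18283}{128406780} = - \frac{1760713749077}{128406780}$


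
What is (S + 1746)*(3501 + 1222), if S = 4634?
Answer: 30132740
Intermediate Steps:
(S + 1746)*(3501 + 1222) = (4634 + 1746)*(3501 + 1222) = 6380*4723 = 30132740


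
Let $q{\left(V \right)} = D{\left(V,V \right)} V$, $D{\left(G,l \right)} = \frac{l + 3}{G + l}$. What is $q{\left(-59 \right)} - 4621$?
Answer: $-4649$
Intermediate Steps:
$D{\left(G,l \right)} = \frac{3 + l}{G + l}$
$q{\left(V \right)} = \frac{3}{2} + \frac{V}{2}$ ($q{\left(V \right)} = \frac{3 + V}{V + V} V = \frac{3 + V}{2 V} V = \frac{3}{2} + \frac{V}{2}$)
$q{\left(-59 \right)} - 4621 = \left(\frac{3}{2} + \frac{1}{2} \left(-59\right)\right) - 4621 = \left(\frac{3}{2} - \frac{59}{2}\right) - 4621 = -28 - 4621 = -4649$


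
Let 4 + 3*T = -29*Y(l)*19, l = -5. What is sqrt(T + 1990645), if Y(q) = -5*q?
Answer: 2*sqrt(496513) ≈ 1409.3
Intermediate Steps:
T = -4593 (T = -4/3 + (-(-145)*(-5)*19)/3 = -4/3 + (-29*25*19)/3 = -4/3 + (-725*19)/3 = -4/3 + (1/3)*(-13775) = -4/3 - 13775/3 = -4593)
sqrt(T + 1990645) = sqrt(-4593 + 1990645) = sqrt(1986052) = 2*sqrt(496513)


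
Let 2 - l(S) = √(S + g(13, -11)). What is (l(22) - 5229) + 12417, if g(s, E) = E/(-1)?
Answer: 7190 - √33 ≈ 7184.3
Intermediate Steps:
g(s, E) = -E (g(s, E) = E*(-1) = -E)
l(S) = 2 - √(11 + S) (l(S) = 2 - √(S - 1*(-11)) = 2 - √(S + 11) = 2 - √(11 + S))
(l(22) - 5229) + 12417 = ((2 - √(11 + 22)) - 5229) + 12417 = ((2 - √33) - 5229) + 12417 = (-5227 - √33) + 12417 = 7190 - √33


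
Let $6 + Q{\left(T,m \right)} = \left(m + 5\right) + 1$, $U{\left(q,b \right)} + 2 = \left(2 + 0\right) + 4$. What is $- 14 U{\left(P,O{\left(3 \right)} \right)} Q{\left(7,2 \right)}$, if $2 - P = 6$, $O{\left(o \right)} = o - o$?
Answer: $-112$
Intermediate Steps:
$O{\left(o \right)} = 0$
$P = -4$ ($P = 2 - 6 = -4$)
$U{\left(q,b \right)} = 4$ ($U{\left(q,b \right)} = -2 + \left(\left(2 + 0\right) + 4\right) = -2 + \left(2 + 4\right) = -2 + 6 = 4$)
$Q{\left(T,m \right)} = m$ ($Q{\left(T,m \right)} = -6 + \left(\left(m + 5\right) + 1\right) = -6 + \left(\left(5 + m\right) + 1\right) = -6 + \left(6 + m\right) = m$)
$- 14 U{\left(P,O{\left(3 \right)} \right)} Q{\left(7,2 \right)} = \left(-14\right) 4 \cdot 2 = \left(-56\right) 2 = -112$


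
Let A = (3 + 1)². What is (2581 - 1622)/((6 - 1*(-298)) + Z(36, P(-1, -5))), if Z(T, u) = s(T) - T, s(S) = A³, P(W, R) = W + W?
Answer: 959/4364 ≈ 0.21975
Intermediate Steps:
P(W, R) = 2*W
A = 16 (A = 4² = 16)
s(S) = 4096 (s(S) = 16³ = 4096)
Z(T, u) = 4096 - T
(2581 - 1622)/((6 - 1*(-298)) + Z(36, P(-1, -5))) = (2581 - 1622)/((6 - 1*(-298)) + (4096 - 1*36)) = 959/((6 + 298) + (4096 - 36)) = 959/(304 + 4060) = 959/4364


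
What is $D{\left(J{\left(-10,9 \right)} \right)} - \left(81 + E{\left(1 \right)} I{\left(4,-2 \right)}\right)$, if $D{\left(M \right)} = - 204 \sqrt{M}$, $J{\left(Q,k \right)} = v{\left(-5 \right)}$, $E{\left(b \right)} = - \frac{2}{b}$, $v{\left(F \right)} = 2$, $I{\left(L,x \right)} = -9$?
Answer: $-99 - 204 \sqrt{2} \approx -387.5$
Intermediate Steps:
$J{\left(Q,k \right)} = 2$
$D{\left(J{\left(-10,9 \right)} \right)} - \left(81 + E{\left(1 \right)} I{\left(4,-2 \right)}\right) = - 204 \sqrt{2} - \left(81 + - \frac{2}{1} \left(-9\right)\right) = - 204 \sqrt{2} - \left(81 + \left(-2\right) 1 \left(-9\right)\right) = - 204 \sqrt{2} - \left(81 - -18\right) = - 204 \sqrt{2} - \left(81 + 18\right) = - 204 \sqrt{2} - 99 = -99 - 204 \sqrt{2}$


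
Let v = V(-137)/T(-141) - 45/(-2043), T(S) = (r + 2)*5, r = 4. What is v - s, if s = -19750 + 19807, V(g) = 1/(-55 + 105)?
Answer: -19400773/340500 ≈ -56.977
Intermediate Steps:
T(S) = 30 (T(S) = (4 + 2)*5 = 6*5 = 30)
V(g) = 1/50
s = 57
v = 7727/340500 (v = (1/50)/30 - 45/(-2043) = (1/50)*(1/30) - 45*(-1/2043) = 1/1500 + 5/227 = 7727/340500 ≈ 0.022693)
v - s = 7727/340500 - 1*57 = 7727/340500 - 57 = -19400773/340500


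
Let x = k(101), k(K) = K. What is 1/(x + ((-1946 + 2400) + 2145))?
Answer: 1/2700 ≈ 0.00037037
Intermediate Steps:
x = 101
1/(x + ((-1946 + 2400) + 2145)) = 1/(101 + ((-1946 + 2400) + 2145)) = 1/(101 + (454 + 2145)) = 1/(101 + 2599) = 1/2700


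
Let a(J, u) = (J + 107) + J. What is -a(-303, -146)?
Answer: 499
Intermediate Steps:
a(J, u) = 107 + 2*J (a(J, u) = (107 + J) + J = 107 + 2*J)
-a(-303, -146) = -(107 + 2*(-303)) = -(107 - 606) = -1*(-499) = 499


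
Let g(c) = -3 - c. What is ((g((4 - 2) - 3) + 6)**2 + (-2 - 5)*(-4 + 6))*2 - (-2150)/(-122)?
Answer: -831/61 ≈ -13.623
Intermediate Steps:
((g((4 - 2) - 3) + 6)**2 + (-2 - 5)*(-4 + 6))*2 - (-2150)/(-122) = (((-3 - ((4 - 2) - 3)) + 6)**2 + (-2 - 5)*(-4 + 6))*2 - (-2150)/(-122) = (((-3 - (2 - 3)) + 6)**2 - 7*2)*2 - (-2150)*(-1)/122 = (((-3 - 1*(-1)) + 6)**2 - 14)*2 - 50*43/122 = (((-3 + 1) + 6)**2 - 14)*2 - 1075/61 = ((-2 + 6)**2 - 14)*2 - 1075/61 = (4**2 - 14)*2 - 1075/61 = (16 - 14)*2 - 1075/61 = 2*2 - 1075/61 = 4 - 1075/61 = -831/61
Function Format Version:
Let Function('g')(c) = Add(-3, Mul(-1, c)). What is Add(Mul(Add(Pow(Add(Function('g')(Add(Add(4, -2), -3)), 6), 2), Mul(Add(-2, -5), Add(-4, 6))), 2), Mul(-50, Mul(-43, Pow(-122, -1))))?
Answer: Rational(-831, 61) ≈ -13.623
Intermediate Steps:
Add(Mul(Add(Pow(Add(Function('g')(Add(Add(4, -2), -3)), 6), 2), Mul(Add(-2, -5), Add(-4, 6))), 2), Mul(-50, Mul(-43, Pow(-122, -1)))) = Add(Mul(Add(Pow(Add(Add(-3, Mul(-1, Add(Add(4, -2), -3))), 6), 2), Mul(Add(-2, -5), Add(-4, 6))), 2), Mul(-50, Mul(-43, Pow(-122, -1)))) = Add(Mul(Add(Pow(Add(Add(-3, Mul(-1, Add(2, -3))), 6), 2), Mul(-7, 2)), 2), Mul(-50, Mul(-43, Rational(-1, 122)))) = Add(Mul(Add(Pow(Add(Add(-3, Mul(-1, -1)), 6), 2), -14), 2), Mul(-50, Rational(43, 122))) = Add(Mul(Add(Pow(Add(Add(-3, 1), 6), 2), -14), 2), Rational(-1075, 61)) = Add(Mul(Add(Pow(Add(-2, 6), 2), -14), 2), Rational(-1075, 61)) = Add(Mul(Add(Pow(4, 2), -14), 2), Rational(-1075, 61)) = Add(Mul(Add(16, -14), 2), Rational(-1075, 61)) = Add(Mul(2, 2), Rational(-1075, 61)) = Add(4, Rational(-1075, 61)) = Rational(-831, 61)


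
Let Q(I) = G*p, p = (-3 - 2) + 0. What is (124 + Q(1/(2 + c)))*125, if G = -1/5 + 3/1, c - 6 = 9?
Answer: 13750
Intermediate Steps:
c = 15 (c = 6 + 9 = 15)
p = -5 (p = -5 + 0 = -5)
G = 14/5 (G = -1*⅕ + 3*1 = -⅕ + 3 = 14/5 ≈ 2.8000)
Q(I) = -14 (Q(I) = (14/5)*(-5) = -14)
(124 + Q(1/(2 + c)))*125 = (124 - 14)*125 = 110*125 = 13750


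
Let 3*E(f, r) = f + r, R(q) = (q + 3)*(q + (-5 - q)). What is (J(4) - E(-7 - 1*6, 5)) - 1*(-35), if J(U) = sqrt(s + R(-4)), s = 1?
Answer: 113/3 + sqrt(6) ≈ 40.116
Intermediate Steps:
R(q) = -15 - 5*q (R(q) = (3 + q)*(-5) = -15 - 5*q)
J(U) = sqrt(6) (J(U) = sqrt(1 + (-15 - 5*(-4))) = sqrt(1 + (-15 + 20)) = sqrt(1 + 5) = sqrt(6))
E(f, r) = f/3 + r/3 (E(f, r) = (f + r)/3 = f/3 + r/3)
(J(4) - E(-7 - 1*6, 5)) - 1*(-35) = (sqrt(6) - ((-7 - 1*6)/3 + (1/3)*5)) - 1*(-35) = (sqrt(6) - ((-7 - 6)/3 + 5/3)) + 35 = (sqrt(6) - ((1/3)*(-13) + 5/3)) + 35 = (sqrt(6) - (-13/3 + 5/3)) + 35 = (sqrt(6) - 1*(-8/3)) + 35 = (sqrt(6) + 8/3) + 35 = (8/3 + sqrt(6)) + 35 = 113/3 + sqrt(6)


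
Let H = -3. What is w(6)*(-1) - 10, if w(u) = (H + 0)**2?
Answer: -19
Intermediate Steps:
w(u) = 9 (w(u) = (-3 + 0)**2 = (-3)**2 = 9)
w(6)*(-1) - 10 = 9*(-1) - 10 = -9 - 10 = -19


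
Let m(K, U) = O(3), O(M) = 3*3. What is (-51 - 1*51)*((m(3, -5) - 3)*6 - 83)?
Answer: 4794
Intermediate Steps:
O(M) = 9
m(K, U) = 9
(-51 - 1*51)*((m(3, -5) - 3)*6 - 83) = (-51 - 1*51)*((9 - 3)*6 - 83) = (-51 - 51)*(6*6 - 83) = -102*(36 - 83) = -102*(-47) = 4794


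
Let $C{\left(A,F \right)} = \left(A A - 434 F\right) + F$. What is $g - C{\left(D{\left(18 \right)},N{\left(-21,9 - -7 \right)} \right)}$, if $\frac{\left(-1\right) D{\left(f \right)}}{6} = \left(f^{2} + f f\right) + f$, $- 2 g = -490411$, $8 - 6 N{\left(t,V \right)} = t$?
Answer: $- \frac{47162153}{3} \approx -1.5721 \cdot 10^{7}$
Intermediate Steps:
$N{\left(t,V \right)} = \frac{4}{3} - \frac{t}{6}$
$g = \frac{490411}{2}$ ($g = \left(- \frac{1}{2}\right) \left(-490411\right) = \frac{490411}{2} \approx 2.4521 \cdot 10^{5}$)
$D{\left(f \right)} = - 12 f^{2} - 6 f$ ($D{\left(f \right)} = - 6 \left(\left(f^{2} + f f\right) + f\right) = - 6 \left(\left(f^{2} + f^{2}\right) + f\right) = - 6 \left(2 f^{2} + f\right) = - 6 \left(f + 2 f^{2}\right) = - 12 f^{2} - 6 f$)
$C{\left(A,F \right)} = A^{2} - 433 F$ ($C{\left(A,F \right)} = \left(A^{2} - 434 F\right) + F = A^{2} - 433 F$)
$g - C{\left(D{\left(18 \right)},N{\left(-21,9 - -7 \right)} \right)} = \frac{490411}{2} - \left(\left(\left(-6\right) 18 \left(1 + 2 \cdot 18\right)\right)^{2} - 433 \left(\frac{4}{3} - - \frac{7}{2}\right)\right) = \frac{490411}{2} - \left(\left(\left(-6\right) 18 \left(1 + 36\right)\right)^{2} - 433 \left(\frac{4}{3} + \frac{7}{2}\right)\right) = \frac{490411}{2} - \left(\left(\left(-6\right) 18 \cdot 37\right)^{2} - \frac{12557}{6}\right) = \frac{490411}{2} - \left(\left(-3996\right)^{2} - \frac{12557}{6}\right) = \frac{490411}{2} - \left(15968016 - \frac{12557}{6}\right) = \frac{490411}{2} - \frac{95795539}{6} = - \frac{47162153}{3}$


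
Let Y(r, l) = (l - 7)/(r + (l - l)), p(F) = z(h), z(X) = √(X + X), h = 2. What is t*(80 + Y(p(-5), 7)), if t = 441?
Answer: 35280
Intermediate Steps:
z(X) = √2*√X (z(X) = √(2*X) = √2*√X)
p(F) = 2 (p(F) = √2*√2 = 2)
Y(r, l) = (-7 + l)/r (Y(r, l) = (-7 + l)/(r + 0) = (-7 + l)/r)
t*(80 + Y(p(-5), 7)) = 441*(80 + (-7 + 7)/2) = 441*(80 + (½)*0) = 441*(80 + 0) = 441*80 = 35280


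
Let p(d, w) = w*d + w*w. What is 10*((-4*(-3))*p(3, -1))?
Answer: -240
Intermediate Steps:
p(d, w) = w**2 + d*w (p(d, w) = d*w + w**2 = w**2 + d*w)
10*((-4*(-3))*p(3, -1)) = 10*((-4*(-3))*(-(3 - 1))) = 10*(12*(-1*2)) = 10*(12*(-2)) = 10*(-24) = -240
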